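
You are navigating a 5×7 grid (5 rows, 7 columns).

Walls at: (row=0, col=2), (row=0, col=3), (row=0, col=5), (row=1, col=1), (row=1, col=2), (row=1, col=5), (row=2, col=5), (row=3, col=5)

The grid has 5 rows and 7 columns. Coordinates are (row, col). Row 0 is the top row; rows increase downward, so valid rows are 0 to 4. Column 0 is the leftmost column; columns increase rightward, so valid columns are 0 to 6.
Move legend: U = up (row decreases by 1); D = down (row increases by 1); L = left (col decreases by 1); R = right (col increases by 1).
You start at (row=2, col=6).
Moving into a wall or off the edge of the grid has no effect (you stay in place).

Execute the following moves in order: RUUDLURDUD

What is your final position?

Start: (row=2, col=6)
  R (right): blocked, stay at (row=2, col=6)
  U (up): (row=2, col=6) -> (row=1, col=6)
  U (up): (row=1, col=6) -> (row=0, col=6)
  D (down): (row=0, col=6) -> (row=1, col=6)
  L (left): blocked, stay at (row=1, col=6)
  U (up): (row=1, col=6) -> (row=0, col=6)
  R (right): blocked, stay at (row=0, col=6)
  D (down): (row=0, col=6) -> (row=1, col=6)
  U (up): (row=1, col=6) -> (row=0, col=6)
  D (down): (row=0, col=6) -> (row=1, col=6)
Final: (row=1, col=6)

Answer: Final position: (row=1, col=6)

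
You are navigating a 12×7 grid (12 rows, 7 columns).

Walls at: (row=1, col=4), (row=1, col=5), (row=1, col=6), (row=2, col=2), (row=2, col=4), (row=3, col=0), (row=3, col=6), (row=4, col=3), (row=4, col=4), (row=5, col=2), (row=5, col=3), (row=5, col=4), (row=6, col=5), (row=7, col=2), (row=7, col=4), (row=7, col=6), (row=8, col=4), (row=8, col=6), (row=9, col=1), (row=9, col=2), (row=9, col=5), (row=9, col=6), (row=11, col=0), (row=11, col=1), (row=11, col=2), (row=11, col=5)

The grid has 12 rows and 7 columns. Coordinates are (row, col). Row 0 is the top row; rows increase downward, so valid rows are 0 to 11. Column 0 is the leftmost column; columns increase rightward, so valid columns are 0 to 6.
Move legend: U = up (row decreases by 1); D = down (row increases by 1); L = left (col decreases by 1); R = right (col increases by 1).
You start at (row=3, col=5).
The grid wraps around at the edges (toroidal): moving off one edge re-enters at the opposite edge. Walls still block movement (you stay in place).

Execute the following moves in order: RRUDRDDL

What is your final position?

Start: (row=3, col=5)
  R (right): blocked, stay at (row=3, col=5)
  R (right): blocked, stay at (row=3, col=5)
  U (up): (row=3, col=5) -> (row=2, col=5)
  D (down): (row=2, col=5) -> (row=3, col=5)
  R (right): blocked, stay at (row=3, col=5)
  D (down): (row=3, col=5) -> (row=4, col=5)
  D (down): (row=4, col=5) -> (row=5, col=5)
  L (left): blocked, stay at (row=5, col=5)
Final: (row=5, col=5)

Answer: Final position: (row=5, col=5)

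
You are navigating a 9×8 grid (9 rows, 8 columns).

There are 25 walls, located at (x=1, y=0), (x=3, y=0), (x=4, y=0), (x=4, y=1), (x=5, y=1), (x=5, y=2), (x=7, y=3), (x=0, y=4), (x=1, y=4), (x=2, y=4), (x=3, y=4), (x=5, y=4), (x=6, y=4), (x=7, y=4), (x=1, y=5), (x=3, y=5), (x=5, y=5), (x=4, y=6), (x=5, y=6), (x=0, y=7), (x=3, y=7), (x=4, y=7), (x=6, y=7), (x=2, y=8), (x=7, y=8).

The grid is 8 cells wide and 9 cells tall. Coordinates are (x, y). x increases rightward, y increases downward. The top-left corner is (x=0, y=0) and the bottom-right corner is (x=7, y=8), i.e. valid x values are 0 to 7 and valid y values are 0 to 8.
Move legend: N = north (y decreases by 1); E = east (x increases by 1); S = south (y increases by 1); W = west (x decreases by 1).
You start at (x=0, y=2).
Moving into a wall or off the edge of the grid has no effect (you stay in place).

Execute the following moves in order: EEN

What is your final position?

Start: (x=0, y=2)
  E (east): (x=0, y=2) -> (x=1, y=2)
  E (east): (x=1, y=2) -> (x=2, y=2)
  N (north): (x=2, y=2) -> (x=2, y=1)
Final: (x=2, y=1)

Answer: Final position: (x=2, y=1)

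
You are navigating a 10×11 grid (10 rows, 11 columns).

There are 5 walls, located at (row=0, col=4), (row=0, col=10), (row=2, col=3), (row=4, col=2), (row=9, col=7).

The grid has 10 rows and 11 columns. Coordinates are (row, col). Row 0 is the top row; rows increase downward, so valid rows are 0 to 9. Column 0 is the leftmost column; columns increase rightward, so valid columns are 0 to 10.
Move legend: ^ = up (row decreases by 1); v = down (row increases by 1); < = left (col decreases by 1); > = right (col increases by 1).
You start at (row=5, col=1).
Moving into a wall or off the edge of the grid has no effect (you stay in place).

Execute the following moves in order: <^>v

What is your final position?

Answer: Final position: (row=5, col=1)

Derivation:
Start: (row=5, col=1)
  < (left): (row=5, col=1) -> (row=5, col=0)
  ^ (up): (row=5, col=0) -> (row=4, col=0)
  > (right): (row=4, col=0) -> (row=4, col=1)
  v (down): (row=4, col=1) -> (row=5, col=1)
Final: (row=5, col=1)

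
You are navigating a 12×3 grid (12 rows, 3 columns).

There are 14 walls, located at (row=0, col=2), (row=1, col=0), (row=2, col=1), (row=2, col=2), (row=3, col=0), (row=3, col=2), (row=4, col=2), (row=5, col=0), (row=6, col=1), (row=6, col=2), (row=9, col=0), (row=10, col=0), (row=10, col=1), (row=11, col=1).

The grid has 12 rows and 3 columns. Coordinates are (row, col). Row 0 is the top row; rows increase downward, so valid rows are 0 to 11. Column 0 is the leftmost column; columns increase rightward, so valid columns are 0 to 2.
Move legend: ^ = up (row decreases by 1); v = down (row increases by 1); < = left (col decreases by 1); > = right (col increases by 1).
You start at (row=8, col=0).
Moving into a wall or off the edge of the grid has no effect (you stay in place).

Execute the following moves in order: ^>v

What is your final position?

Start: (row=8, col=0)
  ^ (up): (row=8, col=0) -> (row=7, col=0)
  > (right): (row=7, col=0) -> (row=7, col=1)
  v (down): (row=7, col=1) -> (row=8, col=1)
Final: (row=8, col=1)

Answer: Final position: (row=8, col=1)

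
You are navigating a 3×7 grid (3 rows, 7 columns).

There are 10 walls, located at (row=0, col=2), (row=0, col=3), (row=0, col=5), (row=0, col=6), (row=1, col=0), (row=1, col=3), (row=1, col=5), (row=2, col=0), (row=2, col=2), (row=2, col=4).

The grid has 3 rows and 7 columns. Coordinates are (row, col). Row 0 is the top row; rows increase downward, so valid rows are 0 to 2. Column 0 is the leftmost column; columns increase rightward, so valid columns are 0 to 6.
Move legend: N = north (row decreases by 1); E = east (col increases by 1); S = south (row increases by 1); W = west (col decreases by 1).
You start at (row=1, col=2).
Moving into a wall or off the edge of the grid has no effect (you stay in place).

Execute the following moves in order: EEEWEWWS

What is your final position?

Answer: Final position: (row=2, col=1)

Derivation:
Start: (row=1, col=2)
  [×3]E (east): blocked, stay at (row=1, col=2)
  W (west): (row=1, col=2) -> (row=1, col=1)
  E (east): (row=1, col=1) -> (row=1, col=2)
  W (west): (row=1, col=2) -> (row=1, col=1)
  W (west): blocked, stay at (row=1, col=1)
  S (south): (row=1, col=1) -> (row=2, col=1)
Final: (row=2, col=1)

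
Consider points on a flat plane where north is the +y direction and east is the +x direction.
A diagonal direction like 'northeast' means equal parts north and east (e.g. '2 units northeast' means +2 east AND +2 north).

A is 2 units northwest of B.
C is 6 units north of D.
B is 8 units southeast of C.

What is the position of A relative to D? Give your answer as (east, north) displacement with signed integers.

Answer: A is at (east=6, north=0) relative to D.

Derivation:
Place D at the origin (east=0, north=0).
  C is 6 units north of D: delta (east=+0, north=+6); C at (east=0, north=6).
  B is 8 units southeast of C: delta (east=+8, north=-8); B at (east=8, north=-2).
  A is 2 units northwest of B: delta (east=-2, north=+2); A at (east=6, north=0).
Therefore A relative to D: (east=6, north=0).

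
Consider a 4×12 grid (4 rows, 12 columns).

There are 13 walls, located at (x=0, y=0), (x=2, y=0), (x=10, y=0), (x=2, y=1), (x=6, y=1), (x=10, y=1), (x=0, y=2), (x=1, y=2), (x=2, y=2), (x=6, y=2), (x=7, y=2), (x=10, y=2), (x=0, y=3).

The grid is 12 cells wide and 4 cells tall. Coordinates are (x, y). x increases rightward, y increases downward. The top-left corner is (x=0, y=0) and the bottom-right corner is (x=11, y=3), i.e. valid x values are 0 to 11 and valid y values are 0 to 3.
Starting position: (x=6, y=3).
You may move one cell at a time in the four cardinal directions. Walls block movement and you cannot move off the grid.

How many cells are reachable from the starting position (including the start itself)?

BFS flood-fill from (x=6, y=3):
  Distance 0: (x=6, y=3)
  Distance 1: (x=5, y=3), (x=7, y=3)
  Distance 2: (x=5, y=2), (x=4, y=3), (x=8, y=3)
  Distance 3: (x=5, y=1), (x=4, y=2), (x=8, y=2), (x=3, y=3), (x=9, y=3)
  Distance 4: (x=5, y=0), (x=4, y=1), (x=8, y=1), (x=3, y=2), (x=9, y=2), (x=2, y=3), (x=10, y=3)
  Distance 5: (x=4, y=0), (x=6, y=0), (x=8, y=0), (x=3, y=1), (x=7, y=1), (x=9, y=1), (x=1, y=3), (x=11, y=3)
  Distance 6: (x=3, y=0), (x=7, y=0), (x=9, y=0), (x=11, y=2)
  Distance 7: (x=11, y=1)
  Distance 8: (x=11, y=0)
Total reachable: 32 (grid has 35 open cells total)

Answer: Reachable cells: 32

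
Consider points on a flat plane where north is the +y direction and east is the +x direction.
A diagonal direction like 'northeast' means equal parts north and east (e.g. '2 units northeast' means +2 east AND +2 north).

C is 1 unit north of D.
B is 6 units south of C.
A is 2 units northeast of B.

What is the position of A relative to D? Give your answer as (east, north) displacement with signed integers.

Answer: A is at (east=2, north=-3) relative to D.

Derivation:
Place D at the origin (east=0, north=0).
  C is 1 unit north of D: delta (east=+0, north=+1); C at (east=0, north=1).
  B is 6 units south of C: delta (east=+0, north=-6); B at (east=0, north=-5).
  A is 2 units northeast of B: delta (east=+2, north=+2); A at (east=2, north=-3).
Therefore A relative to D: (east=2, north=-3).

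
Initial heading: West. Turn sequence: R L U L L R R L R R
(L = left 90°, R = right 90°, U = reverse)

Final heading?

Answer: Final heading: South

Derivation:
Start: West
  R (right (90° clockwise)) -> North
  L (left (90° counter-clockwise)) -> West
  U (U-turn (180°)) -> East
  L (left (90° counter-clockwise)) -> North
  L (left (90° counter-clockwise)) -> West
  R (right (90° clockwise)) -> North
  R (right (90° clockwise)) -> East
  L (left (90° counter-clockwise)) -> North
  R (right (90° clockwise)) -> East
  R (right (90° clockwise)) -> South
Final: South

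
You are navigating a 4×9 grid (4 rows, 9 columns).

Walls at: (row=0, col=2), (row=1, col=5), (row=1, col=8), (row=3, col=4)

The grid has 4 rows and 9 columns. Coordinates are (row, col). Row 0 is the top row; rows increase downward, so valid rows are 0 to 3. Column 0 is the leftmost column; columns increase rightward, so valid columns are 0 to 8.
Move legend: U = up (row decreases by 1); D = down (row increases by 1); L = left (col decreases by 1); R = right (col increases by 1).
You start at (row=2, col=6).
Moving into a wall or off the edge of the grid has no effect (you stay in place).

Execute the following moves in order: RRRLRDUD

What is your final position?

Start: (row=2, col=6)
  R (right): (row=2, col=6) -> (row=2, col=7)
  R (right): (row=2, col=7) -> (row=2, col=8)
  R (right): blocked, stay at (row=2, col=8)
  L (left): (row=2, col=8) -> (row=2, col=7)
  R (right): (row=2, col=7) -> (row=2, col=8)
  D (down): (row=2, col=8) -> (row=3, col=8)
  U (up): (row=3, col=8) -> (row=2, col=8)
  D (down): (row=2, col=8) -> (row=3, col=8)
Final: (row=3, col=8)

Answer: Final position: (row=3, col=8)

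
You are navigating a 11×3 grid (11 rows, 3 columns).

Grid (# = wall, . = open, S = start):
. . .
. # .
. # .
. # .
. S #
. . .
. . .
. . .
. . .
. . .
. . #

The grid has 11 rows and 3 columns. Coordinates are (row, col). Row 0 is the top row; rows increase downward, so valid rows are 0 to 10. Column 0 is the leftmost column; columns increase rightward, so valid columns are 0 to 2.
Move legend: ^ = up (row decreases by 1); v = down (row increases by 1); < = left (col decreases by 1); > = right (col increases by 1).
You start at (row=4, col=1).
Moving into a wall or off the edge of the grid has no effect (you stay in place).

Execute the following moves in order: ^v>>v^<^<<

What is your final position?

Answer: Final position: (row=4, col=0)

Derivation:
Start: (row=4, col=1)
  ^ (up): blocked, stay at (row=4, col=1)
  v (down): (row=4, col=1) -> (row=5, col=1)
  > (right): (row=5, col=1) -> (row=5, col=2)
  > (right): blocked, stay at (row=5, col=2)
  v (down): (row=5, col=2) -> (row=6, col=2)
  ^ (up): (row=6, col=2) -> (row=5, col=2)
  < (left): (row=5, col=2) -> (row=5, col=1)
  ^ (up): (row=5, col=1) -> (row=4, col=1)
  < (left): (row=4, col=1) -> (row=4, col=0)
  < (left): blocked, stay at (row=4, col=0)
Final: (row=4, col=0)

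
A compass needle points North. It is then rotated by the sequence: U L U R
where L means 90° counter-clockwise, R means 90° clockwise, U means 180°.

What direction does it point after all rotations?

Start: North
  U (U-turn (180°)) -> South
  L (left (90° counter-clockwise)) -> East
  U (U-turn (180°)) -> West
  R (right (90° clockwise)) -> North
Final: North

Answer: Final heading: North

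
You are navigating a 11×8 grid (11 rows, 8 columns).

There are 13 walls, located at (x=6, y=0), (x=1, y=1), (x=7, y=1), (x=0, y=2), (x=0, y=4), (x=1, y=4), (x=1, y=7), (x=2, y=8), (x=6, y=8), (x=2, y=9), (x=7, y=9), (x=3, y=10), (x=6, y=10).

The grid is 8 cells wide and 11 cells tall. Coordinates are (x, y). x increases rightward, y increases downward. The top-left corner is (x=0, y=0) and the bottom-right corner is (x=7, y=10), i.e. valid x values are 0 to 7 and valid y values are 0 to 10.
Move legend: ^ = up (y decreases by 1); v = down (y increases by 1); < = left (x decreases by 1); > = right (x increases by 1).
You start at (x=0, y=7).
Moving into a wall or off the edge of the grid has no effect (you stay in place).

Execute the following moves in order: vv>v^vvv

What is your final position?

Answer: Final position: (x=1, y=10)

Derivation:
Start: (x=0, y=7)
  v (down): (x=0, y=7) -> (x=0, y=8)
  v (down): (x=0, y=8) -> (x=0, y=9)
  > (right): (x=0, y=9) -> (x=1, y=9)
  v (down): (x=1, y=9) -> (x=1, y=10)
  ^ (up): (x=1, y=10) -> (x=1, y=9)
  v (down): (x=1, y=9) -> (x=1, y=10)
  v (down): blocked, stay at (x=1, y=10)
  v (down): blocked, stay at (x=1, y=10)
Final: (x=1, y=10)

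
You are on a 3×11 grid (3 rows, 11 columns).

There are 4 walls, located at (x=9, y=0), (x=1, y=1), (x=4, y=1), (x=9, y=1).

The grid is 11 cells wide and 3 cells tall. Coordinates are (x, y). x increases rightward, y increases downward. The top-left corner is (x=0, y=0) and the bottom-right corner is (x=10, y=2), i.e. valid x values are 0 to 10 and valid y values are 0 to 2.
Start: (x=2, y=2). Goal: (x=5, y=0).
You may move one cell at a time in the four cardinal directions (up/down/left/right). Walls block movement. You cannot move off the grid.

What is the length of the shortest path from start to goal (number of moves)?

BFS from (x=2, y=2) until reaching (x=5, y=0):
  Distance 0: (x=2, y=2)
  Distance 1: (x=2, y=1), (x=1, y=2), (x=3, y=2)
  Distance 2: (x=2, y=0), (x=3, y=1), (x=0, y=2), (x=4, y=2)
  Distance 3: (x=1, y=0), (x=3, y=0), (x=0, y=1), (x=5, y=2)
  Distance 4: (x=0, y=0), (x=4, y=0), (x=5, y=1), (x=6, y=2)
  Distance 5: (x=5, y=0), (x=6, y=1), (x=7, y=2)  <- goal reached here
One shortest path (5 moves): (x=2, y=2) -> (x=3, y=2) -> (x=4, y=2) -> (x=5, y=2) -> (x=5, y=1) -> (x=5, y=0)

Answer: Shortest path length: 5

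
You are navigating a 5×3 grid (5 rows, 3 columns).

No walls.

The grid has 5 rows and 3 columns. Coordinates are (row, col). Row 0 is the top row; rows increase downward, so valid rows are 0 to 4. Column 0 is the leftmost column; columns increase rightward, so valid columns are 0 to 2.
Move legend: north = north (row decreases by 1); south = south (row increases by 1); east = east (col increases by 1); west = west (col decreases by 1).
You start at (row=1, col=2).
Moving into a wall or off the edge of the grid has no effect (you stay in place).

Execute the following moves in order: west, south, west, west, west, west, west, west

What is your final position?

Answer: Final position: (row=2, col=0)

Derivation:
Start: (row=1, col=2)
  west (west): (row=1, col=2) -> (row=1, col=1)
  south (south): (row=1, col=1) -> (row=2, col=1)
  west (west): (row=2, col=1) -> (row=2, col=0)
  [×5]west (west): blocked, stay at (row=2, col=0)
Final: (row=2, col=0)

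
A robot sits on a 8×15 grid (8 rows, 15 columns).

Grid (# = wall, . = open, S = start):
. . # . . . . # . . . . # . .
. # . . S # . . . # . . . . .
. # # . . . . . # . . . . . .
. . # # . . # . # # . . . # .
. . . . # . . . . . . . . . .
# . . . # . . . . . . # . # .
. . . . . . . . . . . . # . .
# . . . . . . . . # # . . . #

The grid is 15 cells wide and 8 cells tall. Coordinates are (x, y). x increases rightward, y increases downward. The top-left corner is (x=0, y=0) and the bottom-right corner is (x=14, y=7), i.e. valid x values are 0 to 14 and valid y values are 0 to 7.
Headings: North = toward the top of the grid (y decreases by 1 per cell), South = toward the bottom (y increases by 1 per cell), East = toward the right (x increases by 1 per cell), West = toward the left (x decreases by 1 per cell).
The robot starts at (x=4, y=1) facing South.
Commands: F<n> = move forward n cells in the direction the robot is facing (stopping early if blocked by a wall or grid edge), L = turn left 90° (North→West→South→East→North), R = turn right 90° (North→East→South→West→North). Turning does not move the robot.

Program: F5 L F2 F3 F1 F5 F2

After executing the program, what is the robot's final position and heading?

Start: (x=4, y=1), facing South
  F5: move forward 2/5 (blocked), now at (x=4, y=3)
  L: turn left, now facing East
  F2: move forward 1/2 (blocked), now at (x=5, y=3)
  F3: move forward 0/3 (blocked), now at (x=5, y=3)
  F1: move forward 0/1 (blocked), now at (x=5, y=3)
  F5: move forward 0/5 (blocked), now at (x=5, y=3)
  F2: move forward 0/2 (blocked), now at (x=5, y=3)
Final: (x=5, y=3), facing East

Answer: Final position: (x=5, y=3), facing East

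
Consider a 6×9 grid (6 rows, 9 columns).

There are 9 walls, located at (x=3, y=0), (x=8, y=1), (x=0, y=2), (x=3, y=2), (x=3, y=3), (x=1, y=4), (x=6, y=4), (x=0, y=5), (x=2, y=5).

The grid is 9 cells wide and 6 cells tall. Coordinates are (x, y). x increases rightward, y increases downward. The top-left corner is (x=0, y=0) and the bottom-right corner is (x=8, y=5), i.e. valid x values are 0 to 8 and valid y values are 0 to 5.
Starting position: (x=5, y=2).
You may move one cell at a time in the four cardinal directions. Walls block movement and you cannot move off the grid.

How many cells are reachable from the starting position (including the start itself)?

BFS flood-fill from (x=5, y=2):
  Distance 0: (x=5, y=2)
  Distance 1: (x=5, y=1), (x=4, y=2), (x=6, y=2), (x=5, y=3)
  Distance 2: (x=5, y=0), (x=4, y=1), (x=6, y=1), (x=7, y=2), (x=4, y=3), (x=6, y=3), (x=5, y=4)
  Distance 3: (x=4, y=0), (x=6, y=0), (x=3, y=1), (x=7, y=1), (x=8, y=2), (x=7, y=3), (x=4, y=4), (x=5, y=5)
  Distance 4: (x=7, y=0), (x=2, y=1), (x=8, y=3), (x=3, y=4), (x=7, y=4), (x=4, y=5), (x=6, y=5)
  Distance 5: (x=2, y=0), (x=8, y=0), (x=1, y=1), (x=2, y=2), (x=2, y=4), (x=8, y=4), (x=3, y=5), (x=7, y=5)
  Distance 6: (x=1, y=0), (x=0, y=1), (x=1, y=2), (x=2, y=3), (x=8, y=5)
  Distance 7: (x=0, y=0), (x=1, y=3)
  Distance 8: (x=0, y=3)
  Distance 9: (x=0, y=4)
Total reachable: 44 (grid has 45 open cells total)

Answer: Reachable cells: 44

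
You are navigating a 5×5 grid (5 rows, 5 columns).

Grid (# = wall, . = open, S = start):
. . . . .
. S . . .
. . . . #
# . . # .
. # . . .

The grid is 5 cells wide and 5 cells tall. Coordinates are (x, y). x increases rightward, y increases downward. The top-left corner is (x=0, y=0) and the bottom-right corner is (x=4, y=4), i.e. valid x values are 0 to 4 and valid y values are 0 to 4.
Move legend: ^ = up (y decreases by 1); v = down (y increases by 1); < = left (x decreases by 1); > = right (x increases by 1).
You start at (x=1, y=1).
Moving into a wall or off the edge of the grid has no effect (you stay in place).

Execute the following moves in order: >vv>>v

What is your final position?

Answer: Final position: (x=2, y=4)

Derivation:
Start: (x=1, y=1)
  > (right): (x=1, y=1) -> (x=2, y=1)
  v (down): (x=2, y=1) -> (x=2, y=2)
  v (down): (x=2, y=2) -> (x=2, y=3)
  > (right): blocked, stay at (x=2, y=3)
  > (right): blocked, stay at (x=2, y=3)
  v (down): (x=2, y=3) -> (x=2, y=4)
Final: (x=2, y=4)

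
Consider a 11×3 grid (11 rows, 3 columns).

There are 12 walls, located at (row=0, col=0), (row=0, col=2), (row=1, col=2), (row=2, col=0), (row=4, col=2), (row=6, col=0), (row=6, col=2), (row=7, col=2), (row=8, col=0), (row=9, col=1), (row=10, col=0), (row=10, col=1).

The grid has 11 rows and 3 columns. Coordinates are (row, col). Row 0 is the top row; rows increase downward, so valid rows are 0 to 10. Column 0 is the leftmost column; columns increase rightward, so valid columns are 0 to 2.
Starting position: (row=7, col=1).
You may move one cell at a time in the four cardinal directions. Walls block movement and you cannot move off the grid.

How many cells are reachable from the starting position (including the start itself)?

BFS flood-fill from (row=7, col=1):
  Distance 0: (row=7, col=1)
  Distance 1: (row=6, col=1), (row=7, col=0), (row=8, col=1)
  Distance 2: (row=5, col=1), (row=8, col=2)
  Distance 3: (row=4, col=1), (row=5, col=0), (row=5, col=2), (row=9, col=2)
  Distance 4: (row=3, col=1), (row=4, col=0), (row=10, col=2)
  Distance 5: (row=2, col=1), (row=3, col=0), (row=3, col=2)
  Distance 6: (row=1, col=1), (row=2, col=2)
  Distance 7: (row=0, col=1), (row=1, col=0)
Total reachable: 20 (grid has 21 open cells total)

Answer: Reachable cells: 20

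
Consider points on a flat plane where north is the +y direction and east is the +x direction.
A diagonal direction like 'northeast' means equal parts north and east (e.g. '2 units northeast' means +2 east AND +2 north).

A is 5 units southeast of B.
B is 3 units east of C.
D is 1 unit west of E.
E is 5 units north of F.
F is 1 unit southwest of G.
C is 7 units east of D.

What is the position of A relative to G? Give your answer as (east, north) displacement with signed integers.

Place G at the origin (east=0, north=0).
  F is 1 unit southwest of G: delta (east=-1, north=-1); F at (east=-1, north=-1).
  E is 5 units north of F: delta (east=+0, north=+5); E at (east=-1, north=4).
  D is 1 unit west of E: delta (east=-1, north=+0); D at (east=-2, north=4).
  C is 7 units east of D: delta (east=+7, north=+0); C at (east=5, north=4).
  B is 3 units east of C: delta (east=+3, north=+0); B at (east=8, north=4).
  A is 5 units southeast of B: delta (east=+5, north=-5); A at (east=13, north=-1).
Therefore A relative to G: (east=13, north=-1).

Answer: A is at (east=13, north=-1) relative to G.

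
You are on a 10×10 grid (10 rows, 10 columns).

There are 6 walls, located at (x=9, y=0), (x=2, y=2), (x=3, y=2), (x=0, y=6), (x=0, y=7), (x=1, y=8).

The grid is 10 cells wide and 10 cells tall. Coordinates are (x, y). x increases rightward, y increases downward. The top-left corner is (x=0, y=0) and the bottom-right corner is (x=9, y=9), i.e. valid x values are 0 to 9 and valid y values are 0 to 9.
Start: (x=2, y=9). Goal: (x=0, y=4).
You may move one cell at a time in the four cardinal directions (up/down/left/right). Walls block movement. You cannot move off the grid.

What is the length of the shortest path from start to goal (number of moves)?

Answer: Shortest path length: 7

Derivation:
BFS from (x=2, y=9) until reaching (x=0, y=4):
  Distance 0: (x=2, y=9)
  Distance 1: (x=2, y=8), (x=1, y=9), (x=3, y=9)
  Distance 2: (x=2, y=7), (x=3, y=8), (x=0, y=9), (x=4, y=9)
  Distance 3: (x=2, y=6), (x=1, y=7), (x=3, y=7), (x=0, y=8), (x=4, y=8), (x=5, y=9)
  Distance 4: (x=2, y=5), (x=1, y=6), (x=3, y=6), (x=4, y=7), (x=5, y=8), (x=6, y=9)
  Distance 5: (x=2, y=4), (x=1, y=5), (x=3, y=5), (x=4, y=6), (x=5, y=7), (x=6, y=8), (x=7, y=9)
  Distance 6: (x=2, y=3), (x=1, y=4), (x=3, y=4), (x=0, y=5), (x=4, y=5), (x=5, y=6), (x=6, y=7), (x=7, y=8), (x=8, y=9)
  Distance 7: (x=1, y=3), (x=3, y=3), (x=0, y=4), (x=4, y=4), (x=5, y=5), (x=6, y=6), (x=7, y=7), (x=8, y=8), (x=9, y=9)  <- goal reached here
One shortest path (7 moves): (x=2, y=9) -> (x=2, y=8) -> (x=2, y=7) -> (x=1, y=7) -> (x=1, y=6) -> (x=1, y=5) -> (x=0, y=5) -> (x=0, y=4)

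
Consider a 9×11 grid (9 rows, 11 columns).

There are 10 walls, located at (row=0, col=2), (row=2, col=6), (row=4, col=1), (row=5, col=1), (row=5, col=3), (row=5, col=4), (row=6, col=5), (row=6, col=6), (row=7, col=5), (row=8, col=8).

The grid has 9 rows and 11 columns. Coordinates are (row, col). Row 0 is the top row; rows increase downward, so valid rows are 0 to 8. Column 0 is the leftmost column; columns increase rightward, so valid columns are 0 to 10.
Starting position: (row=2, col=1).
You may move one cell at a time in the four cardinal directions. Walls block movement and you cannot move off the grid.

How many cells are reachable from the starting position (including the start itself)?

BFS flood-fill from (row=2, col=1):
  Distance 0: (row=2, col=1)
  Distance 1: (row=1, col=1), (row=2, col=0), (row=2, col=2), (row=3, col=1)
  Distance 2: (row=0, col=1), (row=1, col=0), (row=1, col=2), (row=2, col=3), (row=3, col=0), (row=3, col=2)
  Distance 3: (row=0, col=0), (row=1, col=3), (row=2, col=4), (row=3, col=3), (row=4, col=0), (row=4, col=2)
  Distance 4: (row=0, col=3), (row=1, col=4), (row=2, col=5), (row=3, col=4), (row=4, col=3), (row=5, col=0), (row=5, col=2)
  Distance 5: (row=0, col=4), (row=1, col=5), (row=3, col=5), (row=4, col=4), (row=6, col=0), (row=6, col=2)
  Distance 6: (row=0, col=5), (row=1, col=6), (row=3, col=6), (row=4, col=5), (row=6, col=1), (row=6, col=3), (row=7, col=0), (row=7, col=2)
  Distance 7: (row=0, col=6), (row=1, col=7), (row=3, col=7), (row=4, col=6), (row=5, col=5), (row=6, col=4), (row=7, col=1), (row=7, col=3), (row=8, col=0), (row=8, col=2)
  Distance 8: (row=0, col=7), (row=1, col=8), (row=2, col=7), (row=3, col=8), (row=4, col=7), (row=5, col=6), (row=7, col=4), (row=8, col=1), (row=8, col=3)
  Distance 9: (row=0, col=8), (row=1, col=9), (row=2, col=8), (row=3, col=9), (row=4, col=8), (row=5, col=7), (row=8, col=4)
  Distance 10: (row=0, col=9), (row=1, col=10), (row=2, col=9), (row=3, col=10), (row=4, col=9), (row=5, col=8), (row=6, col=7), (row=8, col=5)
  Distance 11: (row=0, col=10), (row=2, col=10), (row=4, col=10), (row=5, col=9), (row=6, col=8), (row=7, col=7), (row=8, col=6)
  Distance 12: (row=5, col=10), (row=6, col=9), (row=7, col=6), (row=7, col=8), (row=8, col=7)
  Distance 13: (row=6, col=10), (row=7, col=9)
  Distance 14: (row=7, col=10), (row=8, col=9)
  Distance 15: (row=8, col=10)
Total reachable: 89 (grid has 89 open cells total)

Answer: Reachable cells: 89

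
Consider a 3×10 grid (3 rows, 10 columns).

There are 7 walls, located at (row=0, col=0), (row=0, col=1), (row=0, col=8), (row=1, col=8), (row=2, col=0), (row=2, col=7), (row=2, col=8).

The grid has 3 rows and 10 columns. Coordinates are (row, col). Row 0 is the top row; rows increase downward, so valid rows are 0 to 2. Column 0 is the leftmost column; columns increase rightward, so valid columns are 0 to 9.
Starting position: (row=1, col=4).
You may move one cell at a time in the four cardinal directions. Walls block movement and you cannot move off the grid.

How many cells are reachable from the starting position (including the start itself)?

Answer: Reachable cells: 20

Derivation:
BFS flood-fill from (row=1, col=4):
  Distance 0: (row=1, col=4)
  Distance 1: (row=0, col=4), (row=1, col=3), (row=1, col=5), (row=2, col=4)
  Distance 2: (row=0, col=3), (row=0, col=5), (row=1, col=2), (row=1, col=6), (row=2, col=3), (row=2, col=5)
  Distance 3: (row=0, col=2), (row=0, col=6), (row=1, col=1), (row=1, col=7), (row=2, col=2), (row=2, col=6)
  Distance 4: (row=0, col=7), (row=1, col=0), (row=2, col=1)
Total reachable: 20 (grid has 23 open cells total)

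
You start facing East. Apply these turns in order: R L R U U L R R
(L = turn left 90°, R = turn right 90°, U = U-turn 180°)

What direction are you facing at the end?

Answer: Final heading: West

Derivation:
Start: East
  R (right (90° clockwise)) -> South
  L (left (90° counter-clockwise)) -> East
  R (right (90° clockwise)) -> South
  U (U-turn (180°)) -> North
  U (U-turn (180°)) -> South
  L (left (90° counter-clockwise)) -> East
  R (right (90° clockwise)) -> South
  R (right (90° clockwise)) -> West
Final: West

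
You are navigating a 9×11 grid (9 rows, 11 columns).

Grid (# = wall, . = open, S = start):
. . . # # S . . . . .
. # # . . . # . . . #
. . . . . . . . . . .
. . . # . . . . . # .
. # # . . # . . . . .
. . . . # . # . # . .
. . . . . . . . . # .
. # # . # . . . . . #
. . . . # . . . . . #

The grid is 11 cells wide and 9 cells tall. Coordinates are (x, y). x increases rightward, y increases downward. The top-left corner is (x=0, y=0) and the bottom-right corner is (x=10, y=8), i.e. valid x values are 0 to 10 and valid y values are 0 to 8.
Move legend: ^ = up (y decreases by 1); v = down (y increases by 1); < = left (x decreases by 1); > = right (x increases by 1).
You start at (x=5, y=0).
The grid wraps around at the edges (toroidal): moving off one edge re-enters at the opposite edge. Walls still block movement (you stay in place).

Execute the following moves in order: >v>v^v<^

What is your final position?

Answer: Final position: (x=7, y=0)

Derivation:
Start: (x=5, y=0)
  > (right): (x=5, y=0) -> (x=6, y=0)
  v (down): blocked, stay at (x=6, y=0)
  > (right): (x=6, y=0) -> (x=7, y=0)
  v (down): (x=7, y=0) -> (x=7, y=1)
  ^ (up): (x=7, y=1) -> (x=7, y=0)
  v (down): (x=7, y=0) -> (x=7, y=1)
  < (left): blocked, stay at (x=7, y=1)
  ^ (up): (x=7, y=1) -> (x=7, y=0)
Final: (x=7, y=0)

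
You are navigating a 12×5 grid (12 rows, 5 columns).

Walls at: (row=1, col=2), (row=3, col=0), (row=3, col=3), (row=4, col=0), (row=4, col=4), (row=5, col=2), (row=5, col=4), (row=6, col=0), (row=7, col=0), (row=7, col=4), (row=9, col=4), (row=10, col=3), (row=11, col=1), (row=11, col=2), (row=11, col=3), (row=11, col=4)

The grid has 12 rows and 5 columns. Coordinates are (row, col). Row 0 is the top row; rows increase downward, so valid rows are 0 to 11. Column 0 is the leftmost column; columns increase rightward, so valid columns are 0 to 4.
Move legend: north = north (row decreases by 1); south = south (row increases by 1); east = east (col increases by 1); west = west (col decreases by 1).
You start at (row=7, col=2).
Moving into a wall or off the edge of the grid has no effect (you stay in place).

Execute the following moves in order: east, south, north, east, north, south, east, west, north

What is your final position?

Start: (row=7, col=2)
  east (east): (row=7, col=2) -> (row=7, col=3)
  south (south): (row=7, col=3) -> (row=8, col=3)
  north (north): (row=8, col=3) -> (row=7, col=3)
  east (east): blocked, stay at (row=7, col=3)
  north (north): (row=7, col=3) -> (row=6, col=3)
  south (south): (row=6, col=3) -> (row=7, col=3)
  east (east): blocked, stay at (row=7, col=3)
  west (west): (row=7, col=3) -> (row=7, col=2)
  north (north): (row=7, col=2) -> (row=6, col=2)
Final: (row=6, col=2)

Answer: Final position: (row=6, col=2)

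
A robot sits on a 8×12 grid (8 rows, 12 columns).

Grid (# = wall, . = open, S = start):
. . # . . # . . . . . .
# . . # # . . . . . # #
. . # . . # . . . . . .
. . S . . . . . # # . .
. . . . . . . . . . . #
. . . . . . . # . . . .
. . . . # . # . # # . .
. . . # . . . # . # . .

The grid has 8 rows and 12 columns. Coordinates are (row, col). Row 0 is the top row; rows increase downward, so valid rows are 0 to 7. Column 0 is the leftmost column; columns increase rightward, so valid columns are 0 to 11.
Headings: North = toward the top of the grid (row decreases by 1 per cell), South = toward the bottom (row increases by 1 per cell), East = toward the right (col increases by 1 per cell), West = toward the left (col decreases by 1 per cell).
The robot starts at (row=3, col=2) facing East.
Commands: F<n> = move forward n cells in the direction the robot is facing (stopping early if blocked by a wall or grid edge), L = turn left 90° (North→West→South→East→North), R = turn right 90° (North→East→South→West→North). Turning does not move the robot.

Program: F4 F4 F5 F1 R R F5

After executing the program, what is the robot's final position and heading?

Answer: Final position: (row=3, col=2), facing West

Derivation:
Start: (row=3, col=2), facing East
  F4: move forward 4, now at (row=3, col=6)
  F4: move forward 1/4 (blocked), now at (row=3, col=7)
  F5: move forward 0/5 (blocked), now at (row=3, col=7)
  F1: move forward 0/1 (blocked), now at (row=3, col=7)
  R: turn right, now facing South
  R: turn right, now facing West
  F5: move forward 5, now at (row=3, col=2)
Final: (row=3, col=2), facing West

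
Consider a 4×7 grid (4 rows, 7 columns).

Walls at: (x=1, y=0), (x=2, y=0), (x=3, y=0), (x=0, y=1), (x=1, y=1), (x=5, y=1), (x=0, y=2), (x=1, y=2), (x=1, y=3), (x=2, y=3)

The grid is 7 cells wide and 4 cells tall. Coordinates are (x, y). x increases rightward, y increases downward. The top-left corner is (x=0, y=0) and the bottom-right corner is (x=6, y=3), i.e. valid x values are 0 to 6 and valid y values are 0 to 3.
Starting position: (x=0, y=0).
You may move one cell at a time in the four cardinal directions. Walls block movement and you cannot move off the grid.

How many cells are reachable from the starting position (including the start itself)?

Answer: Reachable cells: 1

Derivation:
BFS flood-fill from (x=0, y=0):
  Distance 0: (x=0, y=0)
Total reachable: 1 (grid has 18 open cells total)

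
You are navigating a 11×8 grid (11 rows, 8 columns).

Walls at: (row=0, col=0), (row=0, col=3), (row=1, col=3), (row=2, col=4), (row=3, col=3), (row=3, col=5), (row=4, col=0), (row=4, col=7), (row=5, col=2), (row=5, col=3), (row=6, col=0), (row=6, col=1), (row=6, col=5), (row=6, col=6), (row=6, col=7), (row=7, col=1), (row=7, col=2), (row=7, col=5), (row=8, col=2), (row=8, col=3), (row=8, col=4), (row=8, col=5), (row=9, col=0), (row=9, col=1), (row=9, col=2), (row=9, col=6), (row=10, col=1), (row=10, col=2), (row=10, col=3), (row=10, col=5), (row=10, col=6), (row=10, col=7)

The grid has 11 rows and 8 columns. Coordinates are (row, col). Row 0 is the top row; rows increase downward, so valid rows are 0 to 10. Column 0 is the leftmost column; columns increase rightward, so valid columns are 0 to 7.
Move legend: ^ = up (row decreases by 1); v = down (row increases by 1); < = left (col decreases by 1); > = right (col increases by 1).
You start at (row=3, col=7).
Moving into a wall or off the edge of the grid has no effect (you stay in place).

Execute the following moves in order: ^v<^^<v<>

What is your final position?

Answer: Final position: (row=2, col=6)

Derivation:
Start: (row=3, col=7)
  ^ (up): (row=3, col=7) -> (row=2, col=7)
  v (down): (row=2, col=7) -> (row=3, col=7)
  < (left): (row=3, col=7) -> (row=3, col=6)
  ^ (up): (row=3, col=6) -> (row=2, col=6)
  ^ (up): (row=2, col=6) -> (row=1, col=6)
  < (left): (row=1, col=6) -> (row=1, col=5)
  v (down): (row=1, col=5) -> (row=2, col=5)
  < (left): blocked, stay at (row=2, col=5)
  > (right): (row=2, col=5) -> (row=2, col=6)
Final: (row=2, col=6)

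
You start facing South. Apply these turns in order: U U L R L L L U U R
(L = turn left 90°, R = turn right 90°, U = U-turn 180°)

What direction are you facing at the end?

Answer: Final heading: North

Derivation:
Start: South
  U (U-turn (180°)) -> North
  U (U-turn (180°)) -> South
  L (left (90° counter-clockwise)) -> East
  R (right (90° clockwise)) -> South
  L (left (90° counter-clockwise)) -> East
  L (left (90° counter-clockwise)) -> North
  L (left (90° counter-clockwise)) -> West
  U (U-turn (180°)) -> East
  U (U-turn (180°)) -> West
  R (right (90° clockwise)) -> North
Final: North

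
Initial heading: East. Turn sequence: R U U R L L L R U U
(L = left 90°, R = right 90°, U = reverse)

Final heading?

Start: East
  R (right (90° clockwise)) -> South
  U (U-turn (180°)) -> North
  U (U-turn (180°)) -> South
  R (right (90° clockwise)) -> West
  L (left (90° counter-clockwise)) -> South
  L (left (90° counter-clockwise)) -> East
  L (left (90° counter-clockwise)) -> North
  R (right (90° clockwise)) -> East
  U (U-turn (180°)) -> West
  U (U-turn (180°)) -> East
Final: East

Answer: Final heading: East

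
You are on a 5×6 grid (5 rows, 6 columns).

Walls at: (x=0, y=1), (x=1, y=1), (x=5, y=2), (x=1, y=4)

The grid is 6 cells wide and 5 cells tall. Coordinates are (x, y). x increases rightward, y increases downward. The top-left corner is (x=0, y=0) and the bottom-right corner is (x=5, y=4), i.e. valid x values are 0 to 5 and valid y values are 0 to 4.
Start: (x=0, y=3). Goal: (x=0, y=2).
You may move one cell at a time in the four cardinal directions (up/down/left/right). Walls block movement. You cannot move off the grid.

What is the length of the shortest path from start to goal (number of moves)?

Answer: Shortest path length: 1

Derivation:
BFS from (x=0, y=3) until reaching (x=0, y=2):
  Distance 0: (x=0, y=3)
  Distance 1: (x=0, y=2), (x=1, y=3), (x=0, y=4)  <- goal reached here
One shortest path (1 moves): (x=0, y=3) -> (x=0, y=2)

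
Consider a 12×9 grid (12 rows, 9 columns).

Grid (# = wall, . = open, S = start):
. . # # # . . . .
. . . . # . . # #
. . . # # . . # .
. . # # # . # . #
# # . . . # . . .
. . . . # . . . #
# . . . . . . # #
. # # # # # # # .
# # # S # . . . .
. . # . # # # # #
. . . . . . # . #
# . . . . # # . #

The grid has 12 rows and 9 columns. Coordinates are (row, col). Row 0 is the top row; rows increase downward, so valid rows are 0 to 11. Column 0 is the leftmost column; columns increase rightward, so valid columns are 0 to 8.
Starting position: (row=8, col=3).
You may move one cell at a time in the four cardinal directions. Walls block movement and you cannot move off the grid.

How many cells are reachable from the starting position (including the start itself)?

Answer: Reachable cells: 14

Derivation:
BFS flood-fill from (row=8, col=3):
  Distance 0: (row=8, col=3)
  Distance 1: (row=9, col=3)
  Distance 2: (row=10, col=3)
  Distance 3: (row=10, col=2), (row=10, col=4), (row=11, col=3)
  Distance 4: (row=10, col=1), (row=10, col=5), (row=11, col=2), (row=11, col=4)
  Distance 5: (row=9, col=1), (row=10, col=0), (row=11, col=1)
  Distance 6: (row=9, col=0)
Total reachable: 14 (grid has 63 open cells total)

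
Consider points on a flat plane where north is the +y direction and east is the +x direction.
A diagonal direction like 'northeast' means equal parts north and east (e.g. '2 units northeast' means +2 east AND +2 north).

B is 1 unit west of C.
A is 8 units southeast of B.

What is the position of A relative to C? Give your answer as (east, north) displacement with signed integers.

Place C at the origin (east=0, north=0).
  B is 1 unit west of C: delta (east=-1, north=+0); B at (east=-1, north=0).
  A is 8 units southeast of B: delta (east=+8, north=-8); A at (east=7, north=-8).
Therefore A relative to C: (east=7, north=-8).

Answer: A is at (east=7, north=-8) relative to C.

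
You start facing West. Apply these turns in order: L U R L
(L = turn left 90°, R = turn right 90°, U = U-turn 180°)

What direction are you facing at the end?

Start: West
  L (left (90° counter-clockwise)) -> South
  U (U-turn (180°)) -> North
  R (right (90° clockwise)) -> East
  L (left (90° counter-clockwise)) -> North
Final: North

Answer: Final heading: North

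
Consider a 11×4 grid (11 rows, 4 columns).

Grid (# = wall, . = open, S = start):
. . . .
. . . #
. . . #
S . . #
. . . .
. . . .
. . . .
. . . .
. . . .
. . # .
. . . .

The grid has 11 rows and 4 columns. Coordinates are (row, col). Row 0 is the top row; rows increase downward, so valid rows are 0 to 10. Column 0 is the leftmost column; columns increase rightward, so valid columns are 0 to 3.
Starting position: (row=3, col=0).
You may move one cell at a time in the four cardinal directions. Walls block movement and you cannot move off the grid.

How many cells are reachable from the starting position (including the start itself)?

BFS flood-fill from (row=3, col=0):
  Distance 0: (row=3, col=0)
  Distance 1: (row=2, col=0), (row=3, col=1), (row=4, col=0)
  Distance 2: (row=1, col=0), (row=2, col=1), (row=3, col=2), (row=4, col=1), (row=5, col=0)
  Distance 3: (row=0, col=0), (row=1, col=1), (row=2, col=2), (row=4, col=2), (row=5, col=1), (row=6, col=0)
  Distance 4: (row=0, col=1), (row=1, col=2), (row=4, col=3), (row=5, col=2), (row=6, col=1), (row=7, col=0)
  Distance 5: (row=0, col=2), (row=5, col=3), (row=6, col=2), (row=7, col=1), (row=8, col=0)
  Distance 6: (row=0, col=3), (row=6, col=3), (row=7, col=2), (row=8, col=1), (row=9, col=0)
  Distance 7: (row=7, col=3), (row=8, col=2), (row=9, col=1), (row=10, col=0)
  Distance 8: (row=8, col=3), (row=10, col=1)
  Distance 9: (row=9, col=3), (row=10, col=2)
  Distance 10: (row=10, col=3)
Total reachable: 40 (grid has 40 open cells total)

Answer: Reachable cells: 40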